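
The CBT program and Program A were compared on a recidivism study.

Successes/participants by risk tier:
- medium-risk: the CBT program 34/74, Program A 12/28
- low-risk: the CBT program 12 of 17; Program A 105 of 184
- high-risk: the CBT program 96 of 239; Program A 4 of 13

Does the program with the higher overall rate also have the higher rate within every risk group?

Medium-risk: the CBT program 34/74 = 45.9%, Program A 12/28 = 42.9% → the CBT program
Low-risk: the CBT program 12/17 = 70.6%, Program A 105/184 = 57.1% → the CBT program
High-risk: the CBT program 96/239 = 40.2%, Program A 4/13 = 30.8% → the CBT program
Overall: the CBT program 142/330 = 43.0%, Program A 121/225 = 53.8% → Program A
The CBT program wins each risk group but Program A wins overall — the comparison reverses. The CBT program's participants skew toward high-risk, which has a lower base rate.

No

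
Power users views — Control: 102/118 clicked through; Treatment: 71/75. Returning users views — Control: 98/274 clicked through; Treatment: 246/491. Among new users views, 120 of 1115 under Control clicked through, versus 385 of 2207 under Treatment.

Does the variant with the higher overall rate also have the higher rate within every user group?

Power users: Control 102/118 = 86.4%, Treatment 71/75 = 94.7% → Treatment
Returning users: Control 98/274 = 35.8%, Treatment 246/491 = 50.1% → Treatment
New users: Control 120/1115 = 10.8%, Treatment 385/2207 = 17.4% → Treatment
Overall: Control 320/1507 = 21.2%, Treatment 702/2773 = 25.3% → Treatment
Treatment wins overall and in every user group — no reversal.

Yes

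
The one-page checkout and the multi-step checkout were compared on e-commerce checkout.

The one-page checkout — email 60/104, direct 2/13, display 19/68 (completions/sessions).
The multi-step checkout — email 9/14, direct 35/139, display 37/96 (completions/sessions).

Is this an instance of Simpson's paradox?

Email: the one-page checkout 60/104 = 57.7%, the multi-step checkout 9/14 = 64.3% → the multi-step checkout
Direct: the one-page checkout 2/13 = 15.4%, the multi-step checkout 35/139 = 25.2% → the multi-step checkout
Display: the one-page checkout 19/68 = 27.9%, the multi-step checkout 37/96 = 38.5% → the multi-step checkout
Overall: the one-page checkout 81/185 = 43.8%, the multi-step checkout 81/249 = 32.5% → the one-page checkout
The multi-step checkout wins each traffic group but the one-page checkout wins overall — the comparison reverses. The multi-step checkout's sessions skew toward direct, which has a lower base rate.

Yes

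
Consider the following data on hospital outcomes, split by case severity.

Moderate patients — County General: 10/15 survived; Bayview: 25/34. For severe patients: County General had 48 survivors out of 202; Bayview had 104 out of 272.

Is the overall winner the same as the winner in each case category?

Yes

Moderate: County General 10/15 = 66.7%, Bayview 25/34 = 73.5% → Bayview
Severe: County General 48/202 = 23.8%, Bayview 104/272 = 38.2% → Bayview
Overall: County General 58/217 = 26.7%, Bayview 129/306 = 42.2% → Bayview
Bayview wins overall and in every case group — no reversal.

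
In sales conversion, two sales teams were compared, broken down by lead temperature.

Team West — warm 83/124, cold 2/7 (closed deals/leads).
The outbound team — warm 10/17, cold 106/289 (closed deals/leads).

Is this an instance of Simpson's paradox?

Warm: Team West 83/124 = 66.9%, the outbound team 10/17 = 58.8% → Team West
Cold: Team West 2/7 = 28.6%, the outbound team 106/289 = 36.7% → the outbound team
Overall: Team West 85/131 = 64.9%, the outbound team 116/306 = 37.9% → Team West
Neither sweeps: Team West wins 1 of 2 groups, the outbound team wins 1. Team West wins overall but not every group — no Simpson reversal.

No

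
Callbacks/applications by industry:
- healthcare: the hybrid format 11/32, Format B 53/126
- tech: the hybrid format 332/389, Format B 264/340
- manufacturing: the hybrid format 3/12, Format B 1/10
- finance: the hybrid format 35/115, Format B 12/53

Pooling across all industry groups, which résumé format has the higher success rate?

Healthcare: the hybrid format 11/32 = 34.4%, Format B 53/126 = 42.1% → Format B
Tech: the hybrid format 332/389 = 85.3%, Format B 264/340 = 77.6% → the hybrid format
Manufacturing: the hybrid format 3/12 = 25.0%, Format B 1/10 = 10.0% → the hybrid format
Finance: the hybrid format 35/115 = 30.4%, Format B 12/53 = 22.6% → the hybrid format
Overall: the hybrid format 381/548 = 69.5%, Format B 330/529 = 62.4% → the hybrid format
(Neither sweeps every industry group, but the hybrid format has the higher pooled rate.)

the hybrid format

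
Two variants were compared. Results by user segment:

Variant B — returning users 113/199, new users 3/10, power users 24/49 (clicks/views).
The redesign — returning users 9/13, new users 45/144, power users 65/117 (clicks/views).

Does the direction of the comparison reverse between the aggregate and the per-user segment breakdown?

Yes

Returning users: Variant B 113/199 = 56.8%, the redesign 9/13 = 69.2% → the redesign
New users: Variant B 3/10 = 30.0%, the redesign 45/144 = 31.2% → the redesign
Power users: Variant B 24/49 = 49.0%, the redesign 65/117 = 55.6% → the redesign
Overall: Variant B 140/258 = 54.3%, the redesign 119/274 = 43.4% → Variant B
The redesign wins each user group but Variant B wins overall — the comparison reverses. The redesign's views skew toward new users, which has a lower base rate.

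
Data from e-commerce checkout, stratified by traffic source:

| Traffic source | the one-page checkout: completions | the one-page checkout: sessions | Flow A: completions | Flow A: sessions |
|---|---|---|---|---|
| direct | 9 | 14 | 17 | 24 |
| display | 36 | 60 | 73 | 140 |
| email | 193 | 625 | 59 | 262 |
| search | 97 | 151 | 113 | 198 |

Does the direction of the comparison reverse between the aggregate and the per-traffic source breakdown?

Direct: the one-page checkout 9/14 = 64.3%, Flow A 17/24 = 70.8% → Flow A
Display: the one-page checkout 36/60 = 60.0%, Flow A 73/140 = 52.1% → the one-page checkout
Email: the one-page checkout 193/625 = 30.9%, Flow A 59/262 = 22.5% → the one-page checkout
Search: the one-page checkout 97/151 = 64.2%, Flow A 113/198 = 57.1% → the one-page checkout
Overall: the one-page checkout 335/850 = 39.4%, Flow A 262/624 = 42.0% → Flow A
Neither sweeps: the one-page checkout wins 3 of 4 groups, Flow A wins 1. Flow A wins overall but not every group — no Simpson reversal.

No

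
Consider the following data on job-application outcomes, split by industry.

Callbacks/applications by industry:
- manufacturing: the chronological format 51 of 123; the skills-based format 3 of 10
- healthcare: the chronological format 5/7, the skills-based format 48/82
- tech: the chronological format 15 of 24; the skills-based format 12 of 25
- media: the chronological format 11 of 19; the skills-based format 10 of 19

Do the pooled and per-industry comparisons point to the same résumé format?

No

Manufacturing: the chronological format 51/123 = 41.5%, the skills-based format 3/10 = 30.0% → the chronological format
Healthcare: the chronological format 5/7 = 71.4%, the skills-based format 48/82 = 58.5% → the chronological format
Tech: the chronological format 15/24 = 62.5%, the skills-based format 12/25 = 48.0% → the chronological format
Media: the chronological format 11/19 = 57.9%, the skills-based format 10/19 = 52.6% → the chronological format
Overall: the chronological format 82/173 = 47.4%, the skills-based format 73/136 = 53.7% → the skills-based format
The chronological format wins each industry group but the skills-based format wins overall — the comparison reverses. The chronological format's applications skew toward manufacturing, which has a lower base rate.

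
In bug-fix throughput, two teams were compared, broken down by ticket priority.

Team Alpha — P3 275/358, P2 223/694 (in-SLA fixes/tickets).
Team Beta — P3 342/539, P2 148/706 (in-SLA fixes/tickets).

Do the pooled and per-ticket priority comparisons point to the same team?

P3: Team Alpha 275/358 = 76.8%, Team Beta 342/539 = 63.5% → Team Alpha
P2: Team Alpha 223/694 = 32.1%, Team Beta 148/706 = 21.0% → Team Alpha
Overall: Team Alpha 498/1052 = 47.3%, Team Beta 490/1245 = 39.4% → Team Alpha
Team Alpha wins overall and in every ticket group — no reversal.

Yes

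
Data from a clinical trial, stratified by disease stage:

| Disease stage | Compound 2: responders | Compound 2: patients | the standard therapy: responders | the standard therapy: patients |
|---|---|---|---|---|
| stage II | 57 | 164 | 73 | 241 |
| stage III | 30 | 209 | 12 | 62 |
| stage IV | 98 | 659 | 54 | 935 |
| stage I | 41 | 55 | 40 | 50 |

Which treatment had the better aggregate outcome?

Compound 2

Stage II: Compound 2 57/164 = 34.8%, the standard therapy 73/241 = 30.3% → Compound 2
Stage III: Compound 2 30/209 = 14.4%, the standard therapy 12/62 = 19.4% → the standard therapy
Stage IV: Compound 2 98/659 = 14.9%, the standard therapy 54/935 = 5.8% → Compound 2
Stage I: Compound 2 41/55 = 74.5%, the standard therapy 40/50 = 80.0% → the standard therapy
Overall: Compound 2 226/1087 = 20.8%, the standard therapy 179/1288 = 13.9% → Compound 2
(Neither sweeps every disease group, but Compound 2 has the higher pooled rate.)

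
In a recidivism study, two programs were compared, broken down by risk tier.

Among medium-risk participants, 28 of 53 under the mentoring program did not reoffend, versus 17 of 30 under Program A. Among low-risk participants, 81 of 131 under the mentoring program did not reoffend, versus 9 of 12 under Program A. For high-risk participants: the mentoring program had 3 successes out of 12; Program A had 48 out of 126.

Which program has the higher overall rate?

Medium-risk: the mentoring program 28/53 = 52.8%, Program A 17/30 = 56.7% → Program A
Low-risk: the mentoring program 81/131 = 61.8%, Program A 9/12 = 75.0% → Program A
High-risk: the mentoring program 3/12 = 25.0%, Program A 48/126 = 38.1% → Program A
Overall: the mentoring program 112/196 = 57.1%, Program A 74/168 = 44.0% → the mentoring program
(Program A wins every risk group but the mentoring program wins overall — Program A's participants skew toward the low-rate high-risk group.)

the mentoring program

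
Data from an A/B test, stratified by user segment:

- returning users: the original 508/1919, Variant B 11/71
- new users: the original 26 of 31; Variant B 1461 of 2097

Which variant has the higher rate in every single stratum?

the original

Returning users: the original 508/1919 = 26.5%, Variant B 11/71 = 15.5% → the original
New users: the original 26/31 = 83.9%, Variant B 1461/2097 = 69.7% → the original
The original has the higher rate in both groups.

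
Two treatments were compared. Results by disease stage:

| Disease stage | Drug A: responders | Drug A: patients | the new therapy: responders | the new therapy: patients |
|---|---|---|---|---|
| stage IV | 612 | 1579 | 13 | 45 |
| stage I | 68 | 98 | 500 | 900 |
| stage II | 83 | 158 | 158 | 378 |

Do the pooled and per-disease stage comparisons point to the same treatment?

No

Stage IV: Drug A 612/1579 = 38.8%, the new therapy 13/45 = 28.9% → Drug A
Stage I: Drug A 68/98 = 69.4%, the new therapy 500/900 = 55.6% → Drug A
Stage II: Drug A 83/158 = 52.5%, the new therapy 158/378 = 41.8% → Drug A
Overall: Drug A 763/1835 = 41.6%, the new therapy 671/1323 = 50.7% → the new therapy
Drug A wins each disease group but the new therapy wins overall — the comparison reverses. Drug A's patients skew toward stage IV, which has a lower base rate.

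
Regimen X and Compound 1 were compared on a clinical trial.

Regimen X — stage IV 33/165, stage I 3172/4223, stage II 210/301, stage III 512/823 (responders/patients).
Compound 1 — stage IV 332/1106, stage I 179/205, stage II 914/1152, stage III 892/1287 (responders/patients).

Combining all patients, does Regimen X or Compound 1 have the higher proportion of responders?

Regimen X

Stage IV: Regimen X 33/165 = 20.0%, Compound 1 332/1106 = 30.0% → Compound 1
Stage I: Regimen X 3172/4223 = 75.1%, Compound 1 179/205 = 87.3% → Compound 1
Stage II: Regimen X 210/301 = 69.8%, Compound 1 914/1152 = 79.3% → Compound 1
Stage III: Regimen X 512/823 = 62.2%, Compound 1 892/1287 = 69.3% → Compound 1
Overall: Regimen X 3927/5512 = 71.2%, Compound 1 2317/3750 = 61.8% → Regimen X
(Compound 1 wins every disease group but Regimen X wins overall — Compound 1's patients skew toward the low-rate stage IV group.)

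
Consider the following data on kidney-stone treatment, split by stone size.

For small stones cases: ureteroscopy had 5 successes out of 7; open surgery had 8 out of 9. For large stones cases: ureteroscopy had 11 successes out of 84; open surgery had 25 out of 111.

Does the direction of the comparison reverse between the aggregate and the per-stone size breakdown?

No

Small stones: ureteroscopy 5/7 = 71.4%, open surgery 8/9 = 88.9% → open surgery
Large stones: ureteroscopy 11/84 = 13.1%, open surgery 25/111 = 22.5% → open surgery
Overall: ureteroscopy 16/91 = 17.6%, open surgery 33/120 = 27.5% → open surgery
Open surgery wins overall and in every stone group — no reversal.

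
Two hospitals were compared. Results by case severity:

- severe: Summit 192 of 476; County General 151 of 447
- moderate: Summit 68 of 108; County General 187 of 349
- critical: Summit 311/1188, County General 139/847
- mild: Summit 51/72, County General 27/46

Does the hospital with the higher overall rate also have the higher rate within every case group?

Yes

Severe: Summit 192/476 = 40.3%, County General 151/447 = 33.8% → Summit
Moderate: Summit 68/108 = 63.0%, County General 187/349 = 53.6% → Summit
Critical: Summit 311/1188 = 26.2%, County General 139/847 = 16.4% → Summit
Mild: Summit 51/72 = 70.8%, County General 27/46 = 58.7% → Summit
Overall: Summit 622/1844 = 33.7%, County General 504/1689 = 29.8% → Summit
Summit wins overall and in every case group — no reversal.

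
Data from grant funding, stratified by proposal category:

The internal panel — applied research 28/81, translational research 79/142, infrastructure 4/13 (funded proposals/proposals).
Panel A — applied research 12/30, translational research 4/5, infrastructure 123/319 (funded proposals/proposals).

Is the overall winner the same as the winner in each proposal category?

No

Applied research: the internal panel 28/81 = 34.6%, Panel A 12/30 = 40.0% → Panel A
Translational research: the internal panel 79/142 = 55.6%, Panel A 4/5 = 80.0% → Panel A
Infrastructure: the internal panel 4/13 = 30.8%, Panel A 123/319 = 38.6% → Panel A
Overall: the internal panel 111/236 = 47.0%, Panel A 139/354 = 39.3% → the internal panel
Panel A wins each proposal group but the internal panel wins overall — the comparison reverses. Panel A's proposals skew toward infrastructure, which has a lower base rate.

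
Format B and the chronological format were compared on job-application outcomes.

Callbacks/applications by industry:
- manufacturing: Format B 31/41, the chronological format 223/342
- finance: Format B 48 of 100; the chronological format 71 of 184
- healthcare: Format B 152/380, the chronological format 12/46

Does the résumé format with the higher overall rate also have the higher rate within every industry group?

No

Manufacturing: Format B 31/41 = 75.6%, the chronological format 223/342 = 65.2% → Format B
Finance: Format B 48/100 = 48.0%, the chronological format 71/184 = 38.6% → Format B
Healthcare: Format B 152/380 = 40.0%, the chronological format 12/46 = 26.1% → Format B
Overall: Format B 231/521 = 44.3%, the chronological format 306/572 = 53.5% → the chronological format
Format B wins each industry group but the chronological format wins overall — the comparison reverses. Format B's applications skew toward healthcare, which has a lower base rate.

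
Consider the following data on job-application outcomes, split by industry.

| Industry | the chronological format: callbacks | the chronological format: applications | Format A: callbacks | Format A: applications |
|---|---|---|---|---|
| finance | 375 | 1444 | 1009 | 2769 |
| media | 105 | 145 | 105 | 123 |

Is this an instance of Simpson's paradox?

Finance: the chronological format 375/1444 = 26.0%, Format A 1009/2769 = 36.4% → Format A
Media: the chronological format 105/145 = 72.4%, Format A 105/123 = 85.4% → Format A
Overall: the chronological format 480/1589 = 30.2%, Format A 1114/2892 = 38.5% → Format A
Format A wins overall and in every industry group — no reversal.

No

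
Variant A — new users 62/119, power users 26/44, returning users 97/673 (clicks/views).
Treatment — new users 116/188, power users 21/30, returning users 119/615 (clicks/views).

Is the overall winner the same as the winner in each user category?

New users: Variant A 62/119 = 52.1%, Treatment 116/188 = 61.7% → Treatment
Power users: Variant A 26/44 = 59.1%, Treatment 21/30 = 70.0% → Treatment
Returning users: Variant A 97/673 = 14.4%, Treatment 119/615 = 19.3% → Treatment
Overall: Variant A 185/836 = 22.1%, Treatment 256/833 = 30.7% → Treatment
Treatment wins overall and in every user group — no reversal.

Yes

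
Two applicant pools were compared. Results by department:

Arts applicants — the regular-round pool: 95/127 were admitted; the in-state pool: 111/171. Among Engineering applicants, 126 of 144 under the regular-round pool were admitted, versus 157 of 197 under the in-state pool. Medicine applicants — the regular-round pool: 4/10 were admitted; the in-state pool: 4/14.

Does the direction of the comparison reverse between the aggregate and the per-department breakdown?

Arts: the regular-round pool 95/127 = 74.8%, the in-state pool 111/171 = 64.9% → the regular-round pool
Engineering: the regular-round pool 126/144 = 87.5%, the in-state pool 157/197 = 79.7% → the regular-round pool
Medicine: the regular-round pool 4/10 = 40.0%, the in-state pool 4/14 = 28.6% → the regular-round pool
Overall: the regular-round pool 225/281 = 80.1%, the in-state pool 272/382 = 71.2% → the regular-round pool
The regular-round pool wins overall and in every department group — no reversal.

No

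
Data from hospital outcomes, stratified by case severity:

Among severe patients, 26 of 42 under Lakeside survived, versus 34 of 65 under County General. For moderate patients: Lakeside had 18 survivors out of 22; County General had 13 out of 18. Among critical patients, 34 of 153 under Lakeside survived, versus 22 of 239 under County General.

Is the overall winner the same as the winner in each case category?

Severe: Lakeside 26/42 = 61.9%, County General 34/65 = 52.3% → Lakeside
Moderate: Lakeside 18/22 = 81.8%, County General 13/18 = 72.2% → Lakeside
Critical: Lakeside 34/153 = 22.2%, County General 22/239 = 9.2% → Lakeside
Overall: Lakeside 78/217 = 35.9%, County General 69/322 = 21.4% → Lakeside
Lakeside wins overall and in every case group — no reversal.

Yes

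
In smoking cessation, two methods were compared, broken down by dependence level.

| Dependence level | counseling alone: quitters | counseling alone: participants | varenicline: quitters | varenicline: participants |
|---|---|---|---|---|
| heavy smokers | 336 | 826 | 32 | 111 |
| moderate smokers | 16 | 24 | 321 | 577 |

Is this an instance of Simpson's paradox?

Heavy smokers: counseling alone 336/826 = 40.7%, varenicline 32/111 = 28.8% → counseling alone
Moderate smokers: counseling alone 16/24 = 66.7%, varenicline 321/577 = 55.6% → counseling alone
Overall: counseling alone 352/850 = 41.4%, varenicline 353/688 = 51.3% → varenicline
Counseling alone wins each dependence group but varenicline wins overall — the comparison reverses. Counseling alone's participants skew toward heavy smokers, which has a lower base rate.

Yes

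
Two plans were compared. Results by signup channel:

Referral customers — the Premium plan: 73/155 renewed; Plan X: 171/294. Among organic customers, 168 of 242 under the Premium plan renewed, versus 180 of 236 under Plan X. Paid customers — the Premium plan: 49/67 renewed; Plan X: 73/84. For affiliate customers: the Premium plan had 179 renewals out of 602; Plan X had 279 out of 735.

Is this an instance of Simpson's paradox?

Referral: the Premium plan 73/155 = 47.1%, Plan X 171/294 = 58.2% → Plan X
Organic: the Premium plan 168/242 = 69.4%, Plan X 180/236 = 76.3% → Plan X
Paid: the Premium plan 49/67 = 73.1%, Plan X 73/84 = 86.9% → Plan X
Affiliate: the Premium plan 179/602 = 29.7%, Plan X 279/735 = 38.0% → Plan X
Overall: the Premium plan 469/1066 = 44.0%, Plan X 703/1349 = 52.1% → Plan X
Plan X wins overall and in every signup group — no reversal.

No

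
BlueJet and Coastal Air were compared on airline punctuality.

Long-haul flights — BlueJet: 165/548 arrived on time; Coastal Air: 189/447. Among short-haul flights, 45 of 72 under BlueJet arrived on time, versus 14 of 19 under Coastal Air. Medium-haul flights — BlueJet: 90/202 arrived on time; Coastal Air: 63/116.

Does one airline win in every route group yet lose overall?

No

Long-haul: BlueJet 165/548 = 30.1%, Coastal Air 189/447 = 42.3% → Coastal Air
Short-haul: BlueJet 45/72 = 62.5%, Coastal Air 14/19 = 73.7% → Coastal Air
Medium-haul: BlueJet 90/202 = 44.6%, Coastal Air 63/116 = 54.3% → Coastal Air
Overall: BlueJet 300/822 = 36.5%, Coastal Air 266/582 = 45.7% → Coastal Air
Coastal Air wins overall and in every route group — no reversal.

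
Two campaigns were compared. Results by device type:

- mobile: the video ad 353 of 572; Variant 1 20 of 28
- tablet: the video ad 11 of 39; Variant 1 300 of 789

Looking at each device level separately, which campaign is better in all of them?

Variant 1

Mobile: the video ad 353/572 = 61.7%, Variant 1 20/28 = 71.4% → Variant 1
Tablet: the video ad 11/39 = 28.2%, Variant 1 300/789 = 38.0% → Variant 1
Variant 1 has the higher rate in both groups.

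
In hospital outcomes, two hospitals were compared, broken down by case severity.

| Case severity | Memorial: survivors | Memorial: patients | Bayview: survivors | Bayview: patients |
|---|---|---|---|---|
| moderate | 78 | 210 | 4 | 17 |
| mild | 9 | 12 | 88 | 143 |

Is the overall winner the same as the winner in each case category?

No

Moderate: Memorial 78/210 = 37.1%, Bayview 4/17 = 23.5% → Memorial
Mild: Memorial 9/12 = 75.0%, Bayview 88/143 = 61.5% → Memorial
Overall: Memorial 87/222 = 39.2%, Bayview 92/160 = 57.5% → Bayview
Memorial wins each case group but Bayview wins overall — the comparison reverses. Memorial's patients skew toward moderate, which has a lower base rate.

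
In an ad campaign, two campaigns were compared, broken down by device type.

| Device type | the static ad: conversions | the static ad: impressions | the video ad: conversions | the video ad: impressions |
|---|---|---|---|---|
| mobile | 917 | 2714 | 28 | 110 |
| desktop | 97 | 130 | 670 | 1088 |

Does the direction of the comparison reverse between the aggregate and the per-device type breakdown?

Mobile: the static ad 917/2714 = 33.8%, the video ad 28/110 = 25.5% → the static ad
Desktop: the static ad 97/130 = 74.6%, the video ad 670/1088 = 61.6% → the static ad
Overall: the static ad 1014/2844 = 35.7%, the video ad 698/1198 = 58.3% → the video ad
The static ad wins each device group but the video ad wins overall — the comparison reverses. The static ad's impressions skew toward mobile, which has a lower base rate.

Yes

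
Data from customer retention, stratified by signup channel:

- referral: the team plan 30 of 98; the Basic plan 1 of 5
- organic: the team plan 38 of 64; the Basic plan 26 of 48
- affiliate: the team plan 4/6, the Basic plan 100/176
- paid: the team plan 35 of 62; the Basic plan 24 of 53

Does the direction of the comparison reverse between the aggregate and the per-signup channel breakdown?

Referral: the team plan 30/98 = 30.6%, the Basic plan 1/5 = 20.0% → the team plan
Organic: the team plan 38/64 = 59.4%, the Basic plan 26/48 = 54.2% → the team plan
Affiliate: the team plan 4/6 = 66.7%, the Basic plan 100/176 = 56.8% → the team plan
Paid: the team plan 35/62 = 56.5%, the Basic plan 24/53 = 45.3% → the team plan
Overall: the team plan 107/230 = 46.5%, the Basic plan 151/282 = 53.5% → the Basic plan
The team plan wins each signup group but the Basic plan wins overall — the comparison reverses. The team plan's customers skew toward referral, which has a lower base rate.

Yes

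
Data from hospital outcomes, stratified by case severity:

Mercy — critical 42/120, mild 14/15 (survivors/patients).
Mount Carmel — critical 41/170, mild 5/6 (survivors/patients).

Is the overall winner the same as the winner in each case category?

Critical: Mercy 42/120 = 35.0%, Mount Carmel 41/170 = 24.1% → Mercy
Mild: Mercy 14/15 = 93.3%, Mount Carmel 5/6 = 83.3% → Mercy
Overall: Mercy 56/135 = 41.5%, Mount Carmel 46/176 = 26.1% → Mercy
Mercy wins overall and in every case group — no reversal.

Yes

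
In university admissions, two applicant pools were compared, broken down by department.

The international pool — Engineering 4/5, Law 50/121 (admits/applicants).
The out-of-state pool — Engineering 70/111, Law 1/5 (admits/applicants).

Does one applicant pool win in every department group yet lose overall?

Yes

Engineering: the international pool 4/5 = 80.0%, the out-of-state pool 70/111 = 63.1% → the international pool
Law: the international pool 50/121 = 41.3%, the out-of-state pool 1/5 = 20.0% → the international pool
Overall: the international pool 54/126 = 42.9%, the out-of-state pool 71/116 = 61.2% → the out-of-state pool
The international pool wins each department group but the out-of-state pool wins overall — the comparison reverses. The international pool's applicants skew toward Law, which has a lower base rate.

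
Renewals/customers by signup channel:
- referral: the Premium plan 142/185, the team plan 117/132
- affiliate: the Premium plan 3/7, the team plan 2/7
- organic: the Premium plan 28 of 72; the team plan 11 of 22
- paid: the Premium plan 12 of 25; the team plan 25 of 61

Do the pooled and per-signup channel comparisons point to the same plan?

Referral: the Premium plan 142/185 = 76.8%, the team plan 117/132 = 88.6% → the team plan
Affiliate: the Premium plan 3/7 = 42.9%, the team plan 2/7 = 28.6% → the Premium plan
Organic: the Premium plan 28/72 = 38.9%, the team plan 11/22 = 50.0% → the team plan
Paid: the Premium plan 12/25 = 48.0%, the team plan 25/61 = 41.0% → the Premium plan
Overall: the Premium plan 185/289 = 64.0%, the team plan 155/222 = 69.8% → the team plan
Neither sweeps: the Premium plan wins 2 of 4 groups, the team plan wins 2. The team plan wins overall but not every group — no Simpson reversal.

No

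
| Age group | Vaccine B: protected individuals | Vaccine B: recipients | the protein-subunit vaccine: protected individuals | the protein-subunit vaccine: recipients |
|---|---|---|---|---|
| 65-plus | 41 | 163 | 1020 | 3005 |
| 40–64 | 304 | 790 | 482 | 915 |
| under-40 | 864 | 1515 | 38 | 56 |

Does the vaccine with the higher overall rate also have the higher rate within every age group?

65-plus: Vaccine B 41/163 = 25.2%, the protein-subunit vaccine 1020/3005 = 33.9% → the protein-subunit vaccine
40–64: Vaccine B 304/790 = 38.5%, the protein-subunit vaccine 482/915 = 52.7% → the protein-subunit vaccine
Under-40: Vaccine B 864/1515 = 57.0%, the protein-subunit vaccine 38/56 = 67.9% → the protein-subunit vaccine
Overall: Vaccine B 1209/2468 = 49.0%, the protein-subunit vaccine 1540/3976 = 38.7% → Vaccine B
The protein-subunit vaccine wins each age group but Vaccine B wins overall — the comparison reverses. The protein-subunit vaccine's recipients skew toward 65-plus, which has a lower base rate.

No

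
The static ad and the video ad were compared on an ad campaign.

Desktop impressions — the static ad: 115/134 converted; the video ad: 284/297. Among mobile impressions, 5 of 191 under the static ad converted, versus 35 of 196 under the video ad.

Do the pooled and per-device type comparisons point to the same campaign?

Desktop: the static ad 115/134 = 85.8%, the video ad 284/297 = 95.6% → the video ad
Mobile: the static ad 5/191 = 2.6%, the video ad 35/196 = 17.9% → the video ad
Overall: the static ad 120/325 = 36.9%, the video ad 319/493 = 64.7% → the video ad
The video ad wins overall and in every device group — no reversal.

Yes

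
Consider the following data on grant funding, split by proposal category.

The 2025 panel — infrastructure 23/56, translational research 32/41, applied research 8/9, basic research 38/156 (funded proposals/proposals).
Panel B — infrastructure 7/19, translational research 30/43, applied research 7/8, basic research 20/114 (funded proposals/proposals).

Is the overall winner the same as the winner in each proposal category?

Yes

Infrastructure: the 2025 panel 23/56 = 41.1%, Panel B 7/19 = 36.8% → the 2025 panel
Translational research: the 2025 panel 32/41 = 78.0%, Panel B 30/43 = 69.8% → the 2025 panel
Applied research: the 2025 panel 8/9 = 88.9%, Panel B 7/8 = 87.5% → the 2025 panel
Basic research: the 2025 panel 38/156 = 24.4%, Panel B 20/114 = 17.5% → the 2025 panel
Overall: the 2025 panel 101/262 = 38.5%, Panel B 64/184 = 34.8% → the 2025 panel
The 2025 panel wins overall and in every proposal group — no reversal.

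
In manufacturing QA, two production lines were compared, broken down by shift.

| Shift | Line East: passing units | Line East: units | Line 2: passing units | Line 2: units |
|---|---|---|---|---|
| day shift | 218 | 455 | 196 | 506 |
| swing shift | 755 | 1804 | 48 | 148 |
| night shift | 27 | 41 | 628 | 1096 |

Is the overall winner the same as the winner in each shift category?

No

Day shift: Line East 218/455 = 47.9%, Line 2 196/506 = 38.7% → Line East
Swing shift: Line East 755/1804 = 41.9%, Line 2 48/148 = 32.4% → Line East
Night shift: Line East 27/41 = 65.9%, Line 2 628/1096 = 57.3% → Line East
Overall: Line East 1000/2300 = 43.5%, Line 2 872/1750 = 49.8% → Line 2
Line East wins each shift group but Line 2 wins overall — the comparison reverses. Line East's units skew toward swing shift, which has a lower base rate.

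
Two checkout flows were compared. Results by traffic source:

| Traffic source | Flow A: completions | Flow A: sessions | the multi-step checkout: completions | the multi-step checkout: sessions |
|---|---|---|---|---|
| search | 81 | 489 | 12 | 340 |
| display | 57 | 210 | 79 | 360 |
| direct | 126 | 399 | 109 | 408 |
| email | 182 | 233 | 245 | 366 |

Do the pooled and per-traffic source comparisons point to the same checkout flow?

Yes

Search: Flow A 81/489 = 16.6%, the multi-step checkout 12/340 = 3.5% → Flow A
Display: Flow A 57/210 = 27.1%, the multi-step checkout 79/360 = 21.9% → Flow A
Direct: Flow A 126/399 = 31.6%, the multi-step checkout 109/408 = 26.7% → Flow A
Email: Flow A 182/233 = 78.1%, the multi-step checkout 245/366 = 66.9% → Flow A
Overall: Flow A 446/1331 = 33.5%, the multi-step checkout 445/1474 = 30.2% → Flow A
Flow A wins overall and in every traffic group — no reversal.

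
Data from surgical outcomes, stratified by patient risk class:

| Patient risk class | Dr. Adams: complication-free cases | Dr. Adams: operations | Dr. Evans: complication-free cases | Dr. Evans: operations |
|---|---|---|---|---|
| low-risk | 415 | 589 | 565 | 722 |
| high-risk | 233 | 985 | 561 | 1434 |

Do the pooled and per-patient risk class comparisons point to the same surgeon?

Yes

Low-risk: Dr. Adams 415/589 = 70.5%, Dr. Evans 565/722 = 78.3% → Dr. Evans
High-risk: Dr. Adams 233/985 = 23.7%, Dr. Evans 561/1434 = 39.1% → Dr. Evans
Overall: Dr. Adams 648/1574 = 41.2%, Dr. Evans 1126/2156 = 52.2% → Dr. Evans
Dr. Evans wins overall and in every patient risk group — no reversal.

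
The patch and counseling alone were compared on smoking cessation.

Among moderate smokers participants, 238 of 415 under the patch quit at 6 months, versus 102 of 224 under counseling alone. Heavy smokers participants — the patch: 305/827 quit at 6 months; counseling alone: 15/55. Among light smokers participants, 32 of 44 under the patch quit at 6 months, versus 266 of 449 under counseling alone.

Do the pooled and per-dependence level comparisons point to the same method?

No

Moderate smokers: the patch 238/415 = 57.3%, counseling alone 102/224 = 45.5% → the patch
Heavy smokers: the patch 305/827 = 36.9%, counseling alone 15/55 = 27.3% → the patch
Light smokers: the patch 32/44 = 72.7%, counseling alone 266/449 = 59.2% → the patch
Overall: the patch 575/1286 = 44.7%, counseling alone 383/728 = 52.6% → counseling alone
The patch wins each dependence group but counseling alone wins overall — the comparison reverses. The patch's participants skew toward heavy smokers, which has a lower base rate.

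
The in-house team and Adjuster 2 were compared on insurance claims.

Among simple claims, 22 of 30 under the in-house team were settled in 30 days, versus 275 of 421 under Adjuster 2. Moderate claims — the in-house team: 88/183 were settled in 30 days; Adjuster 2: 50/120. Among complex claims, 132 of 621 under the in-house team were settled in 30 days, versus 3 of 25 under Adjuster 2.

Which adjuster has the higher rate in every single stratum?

Simple: the in-house team 22/30 = 73.3%, Adjuster 2 275/421 = 65.3% → the in-house team
Moderate: the in-house team 88/183 = 48.1%, Adjuster 2 50/120 = 41.7% → the in-house team
Complex: the in-house team 132/621 = 21.3%, Adjuster 2 3/25 = 12.0% → the in-house team
The in-house team has the higher rate in all 3 groups.

the in-house team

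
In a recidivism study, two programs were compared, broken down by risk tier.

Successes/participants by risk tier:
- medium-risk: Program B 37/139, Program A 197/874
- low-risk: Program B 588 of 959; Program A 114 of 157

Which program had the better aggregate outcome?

Medium-risk: Program B 37/139 = 26.6%, Program A 197/874 = 22.5% → Program B
Low-risk: Program B 588/959 = 61.3%, Program A 114/157 = 72.6% → Program A
Overall: Program B 625/1098 = 56.9%, Program A 311/1031 = 30.2% → Program B
(Neither sweeps every risk group, but Program B has the higher pooled rate.)

Program B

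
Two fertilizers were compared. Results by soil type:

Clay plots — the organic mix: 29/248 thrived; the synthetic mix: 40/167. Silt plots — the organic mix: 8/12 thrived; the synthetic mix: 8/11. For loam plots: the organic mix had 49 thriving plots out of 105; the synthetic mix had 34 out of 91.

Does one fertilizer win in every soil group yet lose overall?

Clay: the organic mix 29/248 = 11.7%, the synthetic mix 40/167 = 24.0% → the synthetic mix
Silt: the organic mix 8/12 = 66.7%, the synthetic mix 8/11 = 72.7% → the synthetic mix
Loam: the organic mix 49/105 = 46.7%, the synthetic mix 34/91 = 37.4% → the organic mix
Overall: the organic mix 86/365 = 23.6%, the synthetic mix 82/269 = 30.5% → the synthetic mix
Neither sweeps: the organic mix wins 1 of 3 groups, the synthetic mix wins 2. The synthetic mix wins overall but not every group — no Simpson reversal.

No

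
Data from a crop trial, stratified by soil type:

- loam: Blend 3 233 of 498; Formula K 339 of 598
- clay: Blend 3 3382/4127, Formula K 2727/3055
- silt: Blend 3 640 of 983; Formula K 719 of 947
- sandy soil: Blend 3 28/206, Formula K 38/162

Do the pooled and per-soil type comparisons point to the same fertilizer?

Loam: Blend 3 233/498 = 46.8%, Formula K 339/598 = 56.7% → Formula K
Clay: Blend 3 3382/4127 = 81.9%, Formula K 2727/3055 = 89.3% → Formula K
Silt: Blend 3 640/983 = 65.1%, Formula K 719/947 = 75.9% → Formula K
Sandy soil: Blend 3 28/206 = 13.6%, Formula K 38/162 = 23.5% → Formula K
Overall: Blend 3 4283/5814 = 73.7%, Formula K 3823/4762 = 80.3% → Formula K
Formula K wins overall and in every soil group — no reversal.

Yes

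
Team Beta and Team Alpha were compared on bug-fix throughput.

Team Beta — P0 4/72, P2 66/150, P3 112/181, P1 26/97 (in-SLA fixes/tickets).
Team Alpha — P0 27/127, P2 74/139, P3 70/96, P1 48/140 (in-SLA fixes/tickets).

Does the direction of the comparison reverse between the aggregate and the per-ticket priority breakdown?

P0: Team Beta 4/72 = 5.6%, Team Alpha 27/127 = 21.3% → Team Alpha
P2: Team Beta 66/150 = 44.0%, Team Alpha 74/139 = 53.2% → Team Alpha
P3: Team Beta 112/181 = 61.9%, Team Alpha 70/96 = 72.9% → Team Alpha
P1: Team Beta 26/97 = 26.8%, Team Alpha 48/140 = 34.3% → Team Alpha
Overall: Team Beta 208/500 = 41.6%, Team Alpha 219/502 = 43.6% → Team Alpha
Team Alpha wins overall and in every ticket group — no reversal.

No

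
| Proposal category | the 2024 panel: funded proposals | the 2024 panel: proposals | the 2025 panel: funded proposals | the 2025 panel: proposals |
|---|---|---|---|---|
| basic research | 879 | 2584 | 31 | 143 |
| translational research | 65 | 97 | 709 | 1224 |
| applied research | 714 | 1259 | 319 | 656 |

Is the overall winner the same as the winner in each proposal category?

Basic research: the 2024 panel 879/2584 = 34.0%, the 2025 panel 31/143 = 21.7% → the 2024 panel
Translational research: the 2024 panel 65/97 = 67.0%, the 2025 panel 709/1224 = 57.9% → the 2024 panel
Applied research: the 2024 panel 714/1259 = 56.7%, the 2025 panel 319/656 = 48.6% → the 2024 panel
Overall: the 2024 panel 1658/3940 = 42.1%, the 2025 panel 1059/2023 = 52.3% → the 2025 panel
The 2024 panel wins each proposal group but the 2025 panel wins overall — the comparison reverses. The 2024 panel's proposals skew toward basic research, which has a lower base rate.

No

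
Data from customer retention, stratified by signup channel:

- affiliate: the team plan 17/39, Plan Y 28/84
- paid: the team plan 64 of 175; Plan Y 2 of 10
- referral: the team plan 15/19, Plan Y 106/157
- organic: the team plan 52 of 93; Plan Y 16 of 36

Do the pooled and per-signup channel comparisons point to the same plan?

Affiliate: the team plan 17/39 = 43.6%, Plan Y 28/84 = 33.3% → the team plan
Paid: the team plan 64/175 = 36.6%, Plan Y 2/10 = 20.0% → the team plan
Referral: the team plan 15/19 = 78.9%, Plan Y 106/157 = 67.5% → the team plan
Organic: the team plan 52/93 = 55.9%, Plan Y 16/36 = 44.4% → the team plan
Overall: the team plan 148/326 = 45.4%, Plan Y 152/287 = 53.0% → Plan Y
The team plan wins each signup group but Plan Y wins overall — the comparison reverses. The team plan's customers skew toward paid, which has a lower base rate.

No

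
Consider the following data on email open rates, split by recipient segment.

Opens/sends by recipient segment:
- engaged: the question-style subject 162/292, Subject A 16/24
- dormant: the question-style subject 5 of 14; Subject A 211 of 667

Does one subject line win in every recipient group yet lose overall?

Engaged: the question-style subject 162/292 = 55.5%, Subject A 16/24 = 66.7% → Subject A
Dormant: the question-style subject 5/14 = 35.7%, Subject A 211/667 = 31.6% → the question-style subject
Overall: the question-style subject 167/306 = 54.6%, Subject A 227/691 = 32.9% → the question-style subject
Neither sweeps: the question-style subject wins 1 of 2 groups, Subject A wins 1. The question-style subject wins overall but not every group — no Simpson reversal.

No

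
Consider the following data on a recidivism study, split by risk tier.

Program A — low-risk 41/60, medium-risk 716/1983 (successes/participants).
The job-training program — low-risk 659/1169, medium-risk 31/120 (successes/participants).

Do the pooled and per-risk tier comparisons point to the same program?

No

Low-risk: Program A 41/60 = 68.3%, the job-training program 659/1169 = 56.4% → Program A
Medium-risk: Program A 716/1983 = 36.1%, the job-training program 31/120 = 25.8% → Program A
Overall: Program A 757/2043 = 37.1%, the job-training program 690/1289 = 53.5% → the job-training program
Program A wins each risk group but the job-training program wins overall — the comparison reverses. Program A's participants skew toward medium-risk, which has a lower base rate.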